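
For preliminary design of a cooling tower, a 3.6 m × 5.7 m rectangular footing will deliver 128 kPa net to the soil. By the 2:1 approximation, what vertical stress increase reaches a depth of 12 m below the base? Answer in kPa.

By the 2:1 method the load spreads at 1 horizontal : 2 vertical, so at depth z the loaded area has grown by z in each plan dimension:
Δσ = qBL/((B+z)(L+z)) = 128×3.6×5.7/((3.6+12)(5.7+12)) = 9.5124 kPa

Δσ_z ≈ 9.51 kPa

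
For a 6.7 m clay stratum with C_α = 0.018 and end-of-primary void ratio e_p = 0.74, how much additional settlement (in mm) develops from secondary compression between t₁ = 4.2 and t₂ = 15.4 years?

Secondary compression: S_s = C_α·H/(1+e_p)·log₁₀(t₂/t₁)
S_s = 0.018×6.7/(1+0.74)×log₁₀(15.4/4.2)
    = 0.06931 × 0.5643 = 0.03911 m

S_s ≈ 39.1 mm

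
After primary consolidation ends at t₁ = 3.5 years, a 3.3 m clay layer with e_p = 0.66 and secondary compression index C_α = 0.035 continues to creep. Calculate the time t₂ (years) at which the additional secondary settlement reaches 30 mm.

t₂ ≈ 9.45 years

S_s = C_α·H/(1+e_p)·log₁₀(t₂/t₁) ⇒ log₁₀(t₂/t₁) = S_s·(1+e_p)/(C_α·H).
log₁₀(t₂/t₁) = 0.03 × (1+0.66) / (0.035×3.3) = 0.4312
t₂ = t₁ × 10^0.4312 = 3.5 × 2.699 = 9.446 years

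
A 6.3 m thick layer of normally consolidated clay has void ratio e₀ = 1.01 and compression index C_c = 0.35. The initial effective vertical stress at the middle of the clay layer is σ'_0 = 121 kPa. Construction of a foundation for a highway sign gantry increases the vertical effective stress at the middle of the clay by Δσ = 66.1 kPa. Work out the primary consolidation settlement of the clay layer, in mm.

Final effective stress: σ'_f = σ'_0 + Δσ = 121 + 66.1 = 187.1 kPa.
Normally consolidated clay, so the full stress increment lies on the virgin compression line:
S_c = C_c·H/(1+e₀)·log₁₀(σ'_f/σ'_0) = 0.35×6.3/(1+1.01)×log₁₀(187.1/121)
    = 1.097 × 0.18929 = 0.2077 m

S_c ≈ 208 mm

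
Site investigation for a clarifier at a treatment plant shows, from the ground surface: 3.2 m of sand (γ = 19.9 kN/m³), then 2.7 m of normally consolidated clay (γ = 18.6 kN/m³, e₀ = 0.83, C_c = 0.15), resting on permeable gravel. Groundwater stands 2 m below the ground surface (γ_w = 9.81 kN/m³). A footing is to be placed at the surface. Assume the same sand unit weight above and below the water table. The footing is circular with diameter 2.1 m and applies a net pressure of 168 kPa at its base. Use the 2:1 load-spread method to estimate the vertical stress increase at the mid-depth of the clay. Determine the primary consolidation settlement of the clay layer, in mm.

Mid-depth of clay below the ground surface: z = 3.2 + 2.7/2 = 4.55 m.
Total vertical stress at mid-clay: σ_v = 19.9×3.2 + 18.6×1.35 = 88.79 kPa.
Pore pressure: u = 9.81×(4.55 − 2) = 25.015 kPa.
Initial effective stress: σ'_0 = σ_v − u = 88.79 − 25.015 = 63.775 kPa.
Stress increase at mid-clay by the 2:1 spreading method:
Δσ ≈ qD²/(D+z)² = 168×2.1²/(2.1+4.55)² = 16.753 kPa
Final effective stress: σ'_f = σ'_0 + Δσ = 63.775 + 16.753 = 80.528 kPa.
Normally consolidated clay, so the full stress increment lies on the virgin compression line:
S_c = C_c·H/(1+e₀)·log₁₀(σ'_f/σ'_0) = 0.15×2.7/(1+0.83)×log₁₀(80.528/63.775)
    = 0.22131 × 0.1013 = 0.02242 m

S_c ≈ 22.4 mm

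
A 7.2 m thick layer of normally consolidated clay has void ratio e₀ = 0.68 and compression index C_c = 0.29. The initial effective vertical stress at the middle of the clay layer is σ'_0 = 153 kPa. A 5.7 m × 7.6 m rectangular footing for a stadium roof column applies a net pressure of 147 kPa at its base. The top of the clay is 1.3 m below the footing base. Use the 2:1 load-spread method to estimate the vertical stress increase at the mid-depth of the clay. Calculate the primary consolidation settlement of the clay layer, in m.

S_c ≈ 0.147 m

Mid-depth of clay below the footing base: z = 1.3 + 7.2/2 = 4.9 m.
Stress increase at mid-clay by the 2:1 spreading method:
Δσ = qBL/((B+z)(L+z)) = 147×5.7×7.6/((5.7+4.9)(7.6+4.9)) = 48.061 kPa
Final effective stress: σ'_f = σ'_0 + Δσ = 153 + 48.061 = 201.06 kPa.
Normally consolidated clay, so the full stress increment lies on the virgin compression line:
S_c = C_c·H/(1+e₀)·log₁₀(σ'_f/σ'_0) = 0.29×7.2/(1+0.68)×log₁₀(201.06/153)
    = 1.2429 × 0.11863 = 0.1474 m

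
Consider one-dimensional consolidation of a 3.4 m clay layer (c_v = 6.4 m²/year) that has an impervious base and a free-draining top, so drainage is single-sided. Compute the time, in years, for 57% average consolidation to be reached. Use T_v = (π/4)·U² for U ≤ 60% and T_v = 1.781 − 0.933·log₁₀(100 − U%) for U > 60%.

t ≈ 0.461 years

Drainage path length: H_d = H = 3.4 m (single drainage).
U ≤ 60%: T_v = (π/4)·U² = (π/4)×0.57² = 0.25518.
t = T_v·H_d²/c_v = 0.25518×3.4²/6.4 = 0.4609 years.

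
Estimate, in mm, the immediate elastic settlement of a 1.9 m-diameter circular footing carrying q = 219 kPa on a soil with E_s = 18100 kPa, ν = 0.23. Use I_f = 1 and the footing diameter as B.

S_e ≈ 21.8 mm

Immediate (elastic) settlement: S_e = q·B·(1−ν²)/E_s · I_f.
S_e = 219 × 1.9 × (1 − 0.23²) / 18100 × 1
    = 219 × 1.9 × 0.9471 / 18100 × 1
    = 0.02177 m = 21.77 mm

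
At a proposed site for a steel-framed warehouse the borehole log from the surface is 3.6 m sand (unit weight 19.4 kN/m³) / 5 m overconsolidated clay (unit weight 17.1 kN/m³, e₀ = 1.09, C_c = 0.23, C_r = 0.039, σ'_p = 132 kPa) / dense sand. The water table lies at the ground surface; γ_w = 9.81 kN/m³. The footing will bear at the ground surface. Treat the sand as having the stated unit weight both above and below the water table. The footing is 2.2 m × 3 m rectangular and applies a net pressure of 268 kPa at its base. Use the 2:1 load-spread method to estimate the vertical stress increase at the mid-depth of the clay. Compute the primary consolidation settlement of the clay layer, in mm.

Mid-depth of clay below the ground surface: z = 3.6 + 5/2 = 6.1 m.
Total vertical stress at mid-clay: σ_v = 19.4×3.6 + 17.1×2.5 = 112.59 kPa.
Pore pressure: u = 9.81×(6.1 − 0) = 59.841 kPa.
Initial effective stress: σ'_0 = σ_v − u = 112.59 − 59.841 = 52.749 kPa.
Stress increase at mid-clay by the 2:1 spreading method:
Δσ = qBL/((B+z)(L+z)) = 268×2.2×3/((2.2+6.1)(3+6.1)) = 23.419 kPa
Final effective stress: σ'_f = 52.749 + 23.419 = 76.168 kPa.
σ'_f = 76.168 ≤ σ'_p = 132 kPa, so the clay remains overconsolidated and only the recompression index applies:
S_c = C_r·H/(1+e₀)·log₁₀(σ'_f/σ'_0) = 0.039×5/2.09×log₁₀(76.168/52.749)
    = 0.0933 × 0.15956 = 0.01489 m

S_c ≈ 14.9 mm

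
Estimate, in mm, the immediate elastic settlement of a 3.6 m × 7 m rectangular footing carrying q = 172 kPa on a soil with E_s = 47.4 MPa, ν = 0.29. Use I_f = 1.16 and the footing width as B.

S_e ≈ 13.9 mm

Immediate (elastic) settlement: S_e = q·B·(1−ν²)/E_s · I_f.
E_s = 47.4 MPa = 47400 kPa.
S_e = 172 × 3.6 × (1 − 0.29²) / 47400 × 1.16
    = 172 × 3.6 × 0.9159 / 47400 × 1.16
    = 0.01388 m = 13.88 mm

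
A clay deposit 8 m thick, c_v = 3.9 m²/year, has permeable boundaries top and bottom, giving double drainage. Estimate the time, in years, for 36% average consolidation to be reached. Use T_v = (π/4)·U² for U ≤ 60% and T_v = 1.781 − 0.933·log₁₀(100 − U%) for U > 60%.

Drainage path length: H_d = H/2 = 4 m (double drainage).
U ≤ 60%: T_v = (π/4)·U² = (π/4)×0.36² = 0.10179.
t = T_v·H_d²/c_v = 0.10179×4²/3.9 = 0.4176 years.

t ≈ 0.418 years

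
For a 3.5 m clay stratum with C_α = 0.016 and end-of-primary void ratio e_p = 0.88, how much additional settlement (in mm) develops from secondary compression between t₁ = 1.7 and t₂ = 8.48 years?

S_s ≈ 20.8 mm

Secondary compression: S_s = C_α·H/(1+e_p)·log₁₀(t₂/t₁)
S_s = 0.016×3.5/(1+0.88)×log₁₀(8.48/1.7)
    = 0.02979 × 0.6979 = 0.02079 m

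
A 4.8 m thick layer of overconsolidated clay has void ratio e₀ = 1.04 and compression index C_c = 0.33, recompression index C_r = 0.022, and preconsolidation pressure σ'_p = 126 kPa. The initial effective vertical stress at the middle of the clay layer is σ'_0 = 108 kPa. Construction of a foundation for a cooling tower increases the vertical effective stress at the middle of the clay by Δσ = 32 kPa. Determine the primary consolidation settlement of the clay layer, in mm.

S_c ≈ 39 mm

Final effective stress: σ'_f = 108 + 32 = 140 kPa.
σ'_f = 140 > σ'_p = 126 kPa, so the stress path crosses the preconsolidation pressure — recompression up to σ'_p, then virgin compression beyond:
S_c = H/(1+e₀)·[C_r·log₁₀(σ'_p/σ'_0) + C_c·log₁₀(σ'_f/σ'_p)]
    = 4.8/2.04 × [0.022×log₁₀(126/108) + 0.33×log₁₀(140/126)]
    = 2.3529 × [0.0014728 + 0.0151] = 0.03899 m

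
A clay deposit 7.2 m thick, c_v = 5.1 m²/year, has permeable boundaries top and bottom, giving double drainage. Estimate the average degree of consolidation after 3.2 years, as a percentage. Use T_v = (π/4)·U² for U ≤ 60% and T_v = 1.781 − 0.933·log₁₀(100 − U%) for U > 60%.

U ≈ 96.4 %

Drainage path length: H_d = H/2 = 3.6 m (double drainage).
T_v = c_v·t/H_d² = 5.1×3.2/3.6² = 1.2593.
T_v = 1.2593 corresponds to the U > 60% branch:
U = 1 − 10^((1.781 − T_v)/0.933)/100 = 0.9638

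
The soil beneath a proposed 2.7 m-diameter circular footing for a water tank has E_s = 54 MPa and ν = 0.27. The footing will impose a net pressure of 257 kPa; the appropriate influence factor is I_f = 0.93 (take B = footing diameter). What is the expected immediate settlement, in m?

S_e ≈ 0.0111 m

Immediate (elastic) settlement: S_e = q·B·(1−ν²)/E_s · I_f.
E_s = 54 MPa = 54000 kPa.
S_e = 257 × 2.7 × (1 − 0.27²) / 54000 × 0.93
    = 257 × 2.7 × 0.9271 / 54000 × 0.93
    = 0.01108 m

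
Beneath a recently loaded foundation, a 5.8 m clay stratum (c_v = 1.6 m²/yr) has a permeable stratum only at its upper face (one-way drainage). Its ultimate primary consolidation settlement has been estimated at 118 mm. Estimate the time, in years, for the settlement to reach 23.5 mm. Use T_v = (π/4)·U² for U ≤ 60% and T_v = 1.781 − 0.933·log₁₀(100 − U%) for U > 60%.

t ≈ 0.655 years

Drainage path length: H_d = H = 5.8 m (single drainage).
U = S(t)/S_ult = 23.5/118 = 0.1992.
U ≤ 60%: T_v = (π/4)·U² = (π/4)×0.19915² = 0.03115.
t = T_v·H_d²/c_v = 0.03115×5.8²/1.6 = 0.6549 years.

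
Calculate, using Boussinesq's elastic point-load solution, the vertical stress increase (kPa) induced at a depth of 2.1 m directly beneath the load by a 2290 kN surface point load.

Δσ_z ≈ 248 kPa

Boussinesq vertical stress below a point load on an elastic half-space:
Δσ_z = 3P/(2πz²) · [1 + (r/z)²]^(−5/2)
r/z = 0/2.1 = 0; [1+(r/z)²]^(−5/2) = 1.
Δσ_z = 3×2290/(2π×2.1²) × 1 = 247.94 × 1 = 247.9 kPa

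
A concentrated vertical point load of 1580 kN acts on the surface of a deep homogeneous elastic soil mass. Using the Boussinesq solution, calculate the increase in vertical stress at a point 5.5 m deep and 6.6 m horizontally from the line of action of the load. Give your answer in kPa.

Δσ_z ≈ 2.68 kPa

Boussinesq vertical stress below a point load on an elastic half-space:
Δσ_z = 3P/(2πz²) · [1 + (r/z)²]^(−5/2)
r/z = 6.6/5.5 = 1.2; [1+(r/z)²]^(−5/2) = 0.10753.
Δσ_z = 3×1580/(2π×5.5²) × 0.10753 = 24.939 × 0.10753 = 2.682 kPa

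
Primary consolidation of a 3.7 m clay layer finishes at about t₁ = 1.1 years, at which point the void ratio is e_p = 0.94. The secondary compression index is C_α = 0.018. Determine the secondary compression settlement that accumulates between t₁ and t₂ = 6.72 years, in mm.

Secondary compression: S_s = C_α·H/(1+e_p)·log₁₀(t₂/t₁)
S_s = 0.018×3.7/(1+0.94)×log₁₀(6.72/1.1)
    = 0.03433 × 0.786 = 0.02698 m

S_s ≈ 27 mm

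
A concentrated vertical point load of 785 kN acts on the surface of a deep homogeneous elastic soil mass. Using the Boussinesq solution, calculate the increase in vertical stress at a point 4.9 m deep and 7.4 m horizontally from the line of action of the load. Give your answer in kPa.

Δσ_z ≈ 0.801 kPa

Boussinesq vertical stress below a point load on an elastic half-space:
Δσ_z = 3P/(2πz²) · [1 + (r/z)²]^(−5/2)
r/z = 7.4/4.9 = 1.5102; [1+(r/z)²]^(−5/2) = 0.051295.
Δσ_z = 3×785/(2π×4.9²) × 0.051295 = 15.611 × 0.051295 = 0.8008 kPa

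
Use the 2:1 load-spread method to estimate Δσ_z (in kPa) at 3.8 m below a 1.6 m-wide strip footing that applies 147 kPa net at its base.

Δσ_z ≈ 43.6 kPa

By the 2:1 method the load spreads at 1 horizontal : 2 vertical, so at depth z the loaded area has grown by z in each plan dimension:
Δσ = qB/(B+z) = 147×1.6/(1.6+3.8) = 43.556 kPa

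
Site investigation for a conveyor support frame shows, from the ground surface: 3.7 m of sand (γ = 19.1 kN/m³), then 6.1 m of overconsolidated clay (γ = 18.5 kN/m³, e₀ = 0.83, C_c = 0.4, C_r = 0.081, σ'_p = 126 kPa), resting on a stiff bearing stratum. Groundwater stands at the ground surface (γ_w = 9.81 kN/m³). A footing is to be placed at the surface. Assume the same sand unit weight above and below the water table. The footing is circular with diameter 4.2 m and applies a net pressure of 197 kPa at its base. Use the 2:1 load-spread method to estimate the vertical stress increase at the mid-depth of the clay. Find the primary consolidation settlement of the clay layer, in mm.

S_c ≈ 45.7 mm

Mid-depth of clay below the ground surface: z = 3.7 + 6.1/2 = 6.75 m.
Total vertical stress at mid-clay: σ_v = 19.1×3.7 + 18.5×3.05 = 127.09 kPa.
Pore pressure: u = 9.81×(6.75 − 0) = 66.218 kPa.
Initial effective stress: σ'_0 = σ_v − u = 127.09 − 66.218 = 60.872 kPa.
Stress increase at mid-clay by the 2:1 spreading method:
Δσ ≈ qD²/(D+z)² = 197×4.2²/(4.2+6.75)² = 28.983 kPa
Final effective stress: σ'_f = 60.872 + 28.983 = 89.855 kPa.
σ'_f = 89.855 ≤ σ'_p = 126 kPa, so the clay remains overconsolidated and only the recompression index applies:
S_c = C_r·H/(1+e₀)·log₁₀(σ'_f/σ'_0) = 0.081×6.1/1.83×log₁₀(89.855/60.872)
    = 0.27 × 0.16912 = 0.04566 m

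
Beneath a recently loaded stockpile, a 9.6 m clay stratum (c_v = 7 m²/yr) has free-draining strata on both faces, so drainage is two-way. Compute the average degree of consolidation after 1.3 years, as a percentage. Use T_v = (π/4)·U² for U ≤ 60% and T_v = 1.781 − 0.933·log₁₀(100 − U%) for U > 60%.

U ≈ 69.4 %

Drainage path length: H_d = H/2 = 4.8 m (double drainage).
T_v = c_v·t/H_d² = 7×1.3/4.8² = 0.39497.
T_v = 0.39497 corresponds to the U > 60% branch:
U = 1 − 10^((1.781 − T_v)/0.933)/100 = 0.6941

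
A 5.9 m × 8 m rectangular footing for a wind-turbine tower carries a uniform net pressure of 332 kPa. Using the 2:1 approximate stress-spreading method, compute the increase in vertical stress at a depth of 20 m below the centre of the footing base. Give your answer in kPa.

Δσ_z ≈ 21.6 kPa

By the 2:1 method the load spreads at 1 horizontal : 2 vertical, so at depth z the loaded area has grown by z in each plan dimension:
Δσ = qBL/((B+z)(L+z)) = 332×5.9×8/((5.9+20)(8+20)) = 21.608 kPa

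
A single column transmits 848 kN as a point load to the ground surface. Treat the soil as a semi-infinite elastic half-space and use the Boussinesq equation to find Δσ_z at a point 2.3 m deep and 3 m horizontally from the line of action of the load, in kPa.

Boussinesq vertical stress below a point load on an elastic half-space:
Δσ_z = 3P/(2πz²) · [1 + (r/z)²]^(−5/2)
r/z = 3/2.3 = 1.3043; [1+(r/z)²]^(−5/2) = 0.083379.
Δσ_z = 3×848/(2π×2.3²) × 0.083379 = 76.539 × 0.083379 = 6.382 kPa

Δσ_z ≈ 6.38 kPa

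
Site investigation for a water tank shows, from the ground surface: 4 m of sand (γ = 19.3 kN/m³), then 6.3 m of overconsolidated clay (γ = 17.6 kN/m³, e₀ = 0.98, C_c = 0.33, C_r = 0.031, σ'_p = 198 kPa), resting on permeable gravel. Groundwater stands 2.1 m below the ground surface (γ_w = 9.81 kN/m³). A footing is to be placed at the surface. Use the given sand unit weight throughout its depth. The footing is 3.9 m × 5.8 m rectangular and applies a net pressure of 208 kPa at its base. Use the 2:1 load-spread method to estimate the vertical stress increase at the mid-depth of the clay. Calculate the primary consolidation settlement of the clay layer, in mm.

S_c ≈ 14.3 mm

Mid-depth of clay below the ground surface: z = 4 + 6.3/2 = 7.15 m.
Total vertical stress at mid-clay: σ_v = 19.3×4 + 17.6×3.15 = 132.64 kPa.
Pore pressure: u = 9.81×(7.15 − 2.1) = 49.541 kPa.
Initial effective stress: σ'_0 = σ_v − u = 132.64 − 49.541 = 83.099 kPa.
Stress increase at mid-clay by the 2:1 spreading method:
Δσ = qBL/((B+z)(L+z)) = 208×3.9×5.8/((3.9+7.15)(5.8+7.15)) = 32.879 kPa
Final effective stress: σ'_f = 83.099 + 32.879 = 115.98 kPa.
σ'_f = 115.98 ≤ σ'_p = 198 kPa, so the clay remains overconsolidated and only the recompression index applies:
S_c = C_r·H/(1+e₀)·log₁₀(σ'_f/σ'_0) = 0.031×6.3/1.98×log₁₀(115.98/83.099)
    = 0.098636 × 0.14479 = 0.01428 m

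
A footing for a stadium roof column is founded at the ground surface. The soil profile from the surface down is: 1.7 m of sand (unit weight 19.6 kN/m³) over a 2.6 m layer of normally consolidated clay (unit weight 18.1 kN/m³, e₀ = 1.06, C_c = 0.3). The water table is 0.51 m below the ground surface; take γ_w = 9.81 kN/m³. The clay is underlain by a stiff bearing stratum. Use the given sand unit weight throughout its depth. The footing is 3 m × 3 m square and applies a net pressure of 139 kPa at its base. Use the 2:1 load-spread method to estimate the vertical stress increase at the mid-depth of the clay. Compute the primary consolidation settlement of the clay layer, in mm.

S_c ≈ 120 mm

Mid-depth of clay below the ground surface: z = 1.7 + 2.6/2 = 3 m.
Total vertical stress at mid-clay: σ_v = 19.6×1.7 + 18.1×1.3 = 56.85 kPa.
Pore pressure: u = 9.81×(3 − 0.51) = 24.427 kPa.
Initial effective stress: σ'_0 = σ_v − u = 56.85 − 24.427 = 32.423 kPa.
Stress increase at mid-clay by the 2:1 spreading method:
Δσ = qBL/((B+z)(L+z)) = 139×3×3/((3+3)(3+3)) = 34.75 kPa
Final effective stress: σ'_f = σ'_0 + Δσ = 32.423 + 34.75 = 67.173 kPa.
Normally consolidated clay, so the full stress increment lies on the virgin compression line:
S_c = C_c·H/(1+e₀)·log₁₀(σ'_f/σ'_0) = 0.3×2.6/(1+1.06)×log₁₀(67.173/32.423)
    = 0.37864 × 0.31634 = 0.1198 m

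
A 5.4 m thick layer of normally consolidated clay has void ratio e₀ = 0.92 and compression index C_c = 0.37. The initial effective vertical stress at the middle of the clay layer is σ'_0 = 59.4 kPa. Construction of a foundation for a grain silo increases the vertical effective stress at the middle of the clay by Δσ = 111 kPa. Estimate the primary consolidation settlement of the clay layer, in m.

Final effective stress: σ'_f = σ'_0 + Δσ = 59.4 + 111 = 170.4 kPa.
Normally consolidated clay, so the full stress increment lies on the virgin compression line:
S_c = C_c·H/(1+e₀)·log₁₀(σ'_f/σ'_0) = 0.37×5.4/(1+0.92)×log₁₀(170.4/59.4)
    = 1.0406 × 0.45768 = 0.4763 m

S_c ≈ 0.476 m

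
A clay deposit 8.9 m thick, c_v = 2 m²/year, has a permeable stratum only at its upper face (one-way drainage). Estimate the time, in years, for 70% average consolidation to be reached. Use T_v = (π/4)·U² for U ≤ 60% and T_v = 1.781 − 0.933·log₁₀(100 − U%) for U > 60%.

Drainage path length: H_d = H = 8.9 m (single drainage).
U > 60%: T_v = 1.781 − 0.933·log₁₀(100 − 70) = 0.40285.
t = T_v·H_d²/c_v = 0.40285×8.9²/2 = 15.95 years.

t ≈ 16 years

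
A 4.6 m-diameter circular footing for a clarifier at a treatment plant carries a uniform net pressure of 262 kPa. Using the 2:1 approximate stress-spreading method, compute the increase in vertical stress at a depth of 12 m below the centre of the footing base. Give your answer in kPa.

By the 2:1 method the load spreads at 1 horizontal : 2 vertical, so at depth z the loaded area has grown by z in each plan dimension:
Δσ ≈ qD²/(D+z)² = 262×4.6²/(4.6+12)² = 20.119 kPa

Δσ_z ≈ 20.1 kPa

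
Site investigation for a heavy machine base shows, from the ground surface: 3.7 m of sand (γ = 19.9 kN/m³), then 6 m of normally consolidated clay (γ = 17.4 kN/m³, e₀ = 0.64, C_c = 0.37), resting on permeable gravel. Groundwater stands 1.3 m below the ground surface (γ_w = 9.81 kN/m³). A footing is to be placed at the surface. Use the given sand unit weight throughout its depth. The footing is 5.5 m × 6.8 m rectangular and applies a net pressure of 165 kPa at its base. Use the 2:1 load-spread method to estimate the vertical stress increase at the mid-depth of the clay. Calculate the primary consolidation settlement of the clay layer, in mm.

Mid-depth of clay below the ground surface: z = 3.7 + 6/2 = 6.7 m.
Total vertical stress at mid-clay: σ_v = 19.9×3.7 + 17.4×3 = 125.83 kPa.
Pore pressure: u = 9.81×(6.7 − 1.3) = 52.974 kPa.
Initial effective stress: σ'_0 = σ_v − u = 125.83 − 52.974 = 72.856 kPa.
Stress increase at mid-clay by the 2:1 spreading method:
Δσ = qBL/((B+z)(L+z)) = 165×5.5×6.8/((5.5+6.7)(6.8+6.7)) = 37.468 kPa
Final effective stress: σ'_f = σ'_0 + Δσ = 72.856 + 37.468 = 110.32 kPa.
Normally consolidated clay, so the full stress increment lies on the virgin compression line:
S_c = C_c·H/(1+e₀)·log₁₀(σ'_f/σ'_0) = 0.37×6/(1+0.64)×log₁₀(110.32/72.856)
    = 1.3537 × 0.18019 = 0.2439 m

S_c ≈ 244 mm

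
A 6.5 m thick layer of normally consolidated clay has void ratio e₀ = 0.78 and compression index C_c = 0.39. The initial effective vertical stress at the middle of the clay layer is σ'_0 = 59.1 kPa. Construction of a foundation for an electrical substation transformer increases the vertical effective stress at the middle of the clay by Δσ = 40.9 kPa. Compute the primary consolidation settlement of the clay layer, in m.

Final effective stress: σ'_f = σ'_0 + Δσ = 59.1 + 40.9 = 100 kPa.
Normally consolidated clay, so the full stress increment lies on the virgin compression line:
S_c = C_c·H/(1+e₀)·log₁₀(σ'_f/σ'_0) = 0.39×6.5/(1+0.78)×log₁₀(100/59.1)
    = 1.4242 × 0.22841 = 0.3253 m

S_c ≈ 0.325 m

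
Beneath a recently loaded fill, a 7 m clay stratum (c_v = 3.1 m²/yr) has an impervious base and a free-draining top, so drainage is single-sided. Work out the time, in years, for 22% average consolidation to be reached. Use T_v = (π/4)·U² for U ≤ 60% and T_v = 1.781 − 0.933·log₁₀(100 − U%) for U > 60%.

Drainage path length: H_d = H = 7 m (single drainage).
U ≤ 60%: T_v = (π/4)·U² = (π/4)×0.22² = 0.038013.
t = T_v·H_d²/c_v = 0.038013×7²/3.1 = 0.6009 years.

t ≈ 0.601 years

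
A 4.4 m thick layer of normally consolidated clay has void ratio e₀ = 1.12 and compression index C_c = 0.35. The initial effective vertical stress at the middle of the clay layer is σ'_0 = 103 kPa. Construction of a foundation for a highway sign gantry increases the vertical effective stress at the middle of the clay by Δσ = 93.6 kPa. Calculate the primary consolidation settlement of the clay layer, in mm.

Final effective stress: σ'_f = σ'_0 + Δσ = 103 + 93.6 = 196.6 kPa.
Normally consolidated clay, so the full stress increment lies on the virgin compression line:
S_c = C_c·H/(1+e₀)·log₁₀(σ'_f/σ'_0) = 0.35×4.4/(1+1.12)×log₁₀(196.6/103)
    = 0.72642 × 0.28075 = 0.2039 m

S_c ≈ 204 mm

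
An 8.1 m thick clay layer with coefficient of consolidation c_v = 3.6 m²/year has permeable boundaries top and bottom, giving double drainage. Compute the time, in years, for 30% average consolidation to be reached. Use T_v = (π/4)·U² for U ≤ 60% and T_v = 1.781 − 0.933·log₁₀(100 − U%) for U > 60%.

t ≈ 0.322 years

Drainage path length: H_d = H/2 = 4.05 m (double drainage).
U ≤ 60%: T_v = (π/4)·U² = (π/4)×0.3² = 0.070686.
t = T_v·H_d²/c_v = 0.070686×4.05²/3.6 = 0.3221 years.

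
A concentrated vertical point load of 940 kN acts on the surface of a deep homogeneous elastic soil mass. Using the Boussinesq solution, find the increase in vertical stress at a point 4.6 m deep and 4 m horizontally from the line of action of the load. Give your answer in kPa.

Boussinesq vertical stress below a point load on an elastic half-space:
Δσ_z = 3P/(2πz²) · [1 + (r/z)²]^(−5/2)
r/z = 4/4.6 = 0.86957; [1+(r/z)²]^(−5/2) = 0.24468.
Δσ_z = 3×940/(2π×4.6²) × 0.24468 = 21.211 × 0.24468 = 5.19 kPa

Δσ_z ≈ 5.19 kPa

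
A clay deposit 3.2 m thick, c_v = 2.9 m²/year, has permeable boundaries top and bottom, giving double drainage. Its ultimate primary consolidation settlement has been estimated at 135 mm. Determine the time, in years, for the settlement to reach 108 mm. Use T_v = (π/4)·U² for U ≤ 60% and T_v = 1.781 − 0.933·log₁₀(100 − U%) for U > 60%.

Drainage path length: H_d = H/2 = 1.6 m (double drainage).
U = S(t)/S_ult = 108/135 = 0.8.
U > 60%: T_v = 1.781 − 0.933·log₁₀(100 − 80) = 0.56714.
t = T_v·H_d²/c_v = 0.56714×1.6²/2.9 = 0.5006 years.

t ≈ 0.501 years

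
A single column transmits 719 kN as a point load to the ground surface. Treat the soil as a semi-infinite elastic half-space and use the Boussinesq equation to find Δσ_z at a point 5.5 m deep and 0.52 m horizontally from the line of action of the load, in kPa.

Boussinesq vertical stress below a point load on an elastic half-space:
Δσ_z = 3P/(2πz²) · [1 + (r/z)²]^(−5/2)
r/z = 0.52/5.5 = 0.094545; [1+(r/z)²]^(−5/2) = 0.978.
Δσ_z = 3×719/(2π×5.5²) × 0.978 = 11.349 × 0.978 = 11.1 kPa

Δσ_z ≈ 11.1 kPa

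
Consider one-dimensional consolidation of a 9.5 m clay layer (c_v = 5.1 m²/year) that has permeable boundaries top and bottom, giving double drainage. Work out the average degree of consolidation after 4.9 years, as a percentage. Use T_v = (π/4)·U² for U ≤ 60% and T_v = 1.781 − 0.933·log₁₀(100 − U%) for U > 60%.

Drainage path length: H_d = H/2 = 4.75 m (double drainage).
T_v = c_v·t/H_d² = 5.1×4.9/4.75² = 1.1076.
T_v = 1.1076 corresponds to the U > 60% branch:
U = 1 − 10^((1.781 − T_v)/0.933)/100 = 0.9473

U ≈ 94.7 %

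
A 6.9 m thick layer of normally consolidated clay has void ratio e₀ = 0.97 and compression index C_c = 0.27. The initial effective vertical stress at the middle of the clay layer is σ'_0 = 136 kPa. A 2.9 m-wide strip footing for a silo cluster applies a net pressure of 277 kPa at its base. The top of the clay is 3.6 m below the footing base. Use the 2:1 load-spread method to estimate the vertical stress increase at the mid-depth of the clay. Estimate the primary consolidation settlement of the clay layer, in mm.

S_c ≈ 191 mm

Mid-depth of clay below the footing base: z = 3.6 + 6.9/2 = 7.05 m.
Stress increase at mid-clay by the 2:1 spreading method:
Δσ = qB/(B+z) = 277×2.9/(2.9+7.05) = 80.734 kPa
Final effective stress: σ'_f = σ'_0 + Δσ = 136 + 80.734 = 216.73 kPa.
Normally consolidated clay, so the full stress increment lies on the virgin compression line:
S_c = C_c·H/(1+e₀)·log₁₀(σ'_f/σ'_0) = 0.27×6.9/(1+0.97)×log₁₀(216.73/136)
    = 0.94569 × 0.20238 = 0.1914 m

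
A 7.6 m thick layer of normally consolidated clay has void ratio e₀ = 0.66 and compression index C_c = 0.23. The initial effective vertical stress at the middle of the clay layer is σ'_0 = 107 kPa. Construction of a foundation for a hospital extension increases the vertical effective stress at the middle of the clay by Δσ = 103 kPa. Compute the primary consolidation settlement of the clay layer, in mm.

Final effective stress: σ'_f = σ'_0 + Δσ = 107 + 103 = 210 kPa.
Normally consolidated clay, so the full stress increment lies on the virgin compression line:
S_c = C_c·H/(1+e₀)·log₁₀(σ'_f/σ'_0) = 0.23×7.6/(1+0.66)×log₁₀(210/107)
    = 1.053 × 0.29284 = 0.3084 m

S_c ≈ 308 mm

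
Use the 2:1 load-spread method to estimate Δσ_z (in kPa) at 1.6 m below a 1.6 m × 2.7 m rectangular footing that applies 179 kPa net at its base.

Δσ_z ≈ 56.2 kPa

By the 2:1 method the load spreads at 1 horizontal : 2 vertical, so at depth z the loaded area has grown by z in each plan dimension:
Δσ = qBL/((B+z)(L+z)) = 179×1.6×2.7/((1.6+1.6)(2.7+1.6)) = 56.198 kPa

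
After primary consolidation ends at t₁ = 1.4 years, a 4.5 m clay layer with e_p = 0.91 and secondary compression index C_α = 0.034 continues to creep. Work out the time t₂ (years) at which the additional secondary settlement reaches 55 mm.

t₂ ≈ 6.8 years

S_s = C_α·H/(1+e_p)·log₁₀(t₂/t₁) ⇒ log₁₀(t₂/t₁) = S_s·(1+e_p)/(C_α·H).
log₁₀(t₂/t₁) = 0.055 × (1+0.91) / (0.034×4.5) = 0.6866
t₂ = t₁ × 10^0.6866 = 1.4 × 4.86 = 6.803 years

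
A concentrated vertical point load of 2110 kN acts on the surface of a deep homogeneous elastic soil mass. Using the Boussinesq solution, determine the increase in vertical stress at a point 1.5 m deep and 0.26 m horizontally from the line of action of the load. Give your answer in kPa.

Boussinesq vertical stress below a point load on an elastic half-space:
Δσ_z = 3P/(2πz²) · [1 + (r/z)²]^(−5/2)
r/z = 0.26/1.5 = 0.17333; [1+(r/z)²]^(−5/2) = 0.92867.
Δσ_z = 3×2110/(2π×1.5²) × 0.92867 = 447.76 × 0.92867 = 415.8 kPa

Δσ_z ≈ 416 kPa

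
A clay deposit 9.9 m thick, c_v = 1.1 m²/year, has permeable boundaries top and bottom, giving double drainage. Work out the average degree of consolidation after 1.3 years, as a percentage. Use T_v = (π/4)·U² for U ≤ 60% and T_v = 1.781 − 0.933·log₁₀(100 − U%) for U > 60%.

Drainage path length: H_d = H/2 = 4.95 m (double drainage).
T_v = c_v·t/H_d² = 1.1×1.3/4.95² = 0.058361.
T_v = 0.058361 corresponds to the U ≤ 60% branch:
U = √(4T_v/π) = 0.2726

U ≈ 27.3 %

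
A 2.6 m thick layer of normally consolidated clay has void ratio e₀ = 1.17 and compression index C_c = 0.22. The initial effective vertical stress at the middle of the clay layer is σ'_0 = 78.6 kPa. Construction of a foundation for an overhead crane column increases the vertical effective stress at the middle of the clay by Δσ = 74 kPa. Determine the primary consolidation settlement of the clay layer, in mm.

Final effective stress: σ'_f = σ'_0 + Δσ = 78.6 + 74 = 152.6 kPa.
Normally consolidated clay, so the full stress increment lies on the virgin compression line:
S_c = C_c·H/(1+e₀)·log₁₀(σ'_f/σ'_0) = 0.22×2.6/(1+1.17)×log₁₀(152.6/78.6)
    = 0.26359 × 0.28813 = 0.07595 m

S_c ≈ 75.9 mm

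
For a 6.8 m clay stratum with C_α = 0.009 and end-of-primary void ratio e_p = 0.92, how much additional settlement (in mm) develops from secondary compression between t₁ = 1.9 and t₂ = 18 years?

Secondary compression: S_s = C_α·H/(1+e_p)·log₁₀(t₂/t₁)
S_s = 0.009×6.8/(1+0.92)×log₁₀(18/1.9)
    = 0.03187 × 0.9765 = 0.03113 m

S_s ≈ 31.1 mm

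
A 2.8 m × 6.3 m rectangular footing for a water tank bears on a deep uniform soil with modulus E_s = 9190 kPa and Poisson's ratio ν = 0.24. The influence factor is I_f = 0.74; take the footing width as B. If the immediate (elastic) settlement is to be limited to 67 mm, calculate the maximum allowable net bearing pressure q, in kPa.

S_e = q·B·(1−ν²)/E_s · I_f  ⇒  q = S_e·E_s / (B·(1−ν²)·I_f).
q = 0.067 × 9190 / (2.8 × 0.9424 × 0.74) = 315.3 kPa

q ≈ 315 kPa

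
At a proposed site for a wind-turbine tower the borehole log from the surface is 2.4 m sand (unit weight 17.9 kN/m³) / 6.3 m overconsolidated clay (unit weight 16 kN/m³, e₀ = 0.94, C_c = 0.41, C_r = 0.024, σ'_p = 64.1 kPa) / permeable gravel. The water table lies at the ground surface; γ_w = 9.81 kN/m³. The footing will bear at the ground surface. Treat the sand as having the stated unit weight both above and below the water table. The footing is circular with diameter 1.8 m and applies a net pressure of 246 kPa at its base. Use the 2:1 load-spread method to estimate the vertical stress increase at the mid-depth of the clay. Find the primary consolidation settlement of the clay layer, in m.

S_c ≈ 0.0109 m

Mid-depth of clay below the ground surface: z = 2.4 + 6.3/2 = 5.55 m.
Total vertical stress at mid-clay: σ_v = 17.9×2.4 + 16×3.15 = 93.36 kPa.
Pore pressure: u = 9.81×(5.55 − 0) = 54.446 kPa.
Initial effective stress: σ'_0 = σ_v − u = 93.36 − 54.446 = 38.914 kPa.
Stress increase at mid-clay by the 2:1 spreading method:
Δσ ≈ qD²/(D+z)² = 246×1.8²/(1.8+5.55)² = 14.754 kPa
Final effective stress: σ'_f = 38.914 + 14.754 = 53.668 kPa.
σ'_f = 53.668 ≤ σ'_p = 64.1 kPa, so the clay remains overconsolidated and only the recompression index applies:
S_c = C_r·H/(1+e₀)·log₁₀(σ'_f/σ'_0) = 0.024×6.3/1.94×log₁₀(53.668/38.914)
    = 0.077938 × 0.13961 = 0.01088 m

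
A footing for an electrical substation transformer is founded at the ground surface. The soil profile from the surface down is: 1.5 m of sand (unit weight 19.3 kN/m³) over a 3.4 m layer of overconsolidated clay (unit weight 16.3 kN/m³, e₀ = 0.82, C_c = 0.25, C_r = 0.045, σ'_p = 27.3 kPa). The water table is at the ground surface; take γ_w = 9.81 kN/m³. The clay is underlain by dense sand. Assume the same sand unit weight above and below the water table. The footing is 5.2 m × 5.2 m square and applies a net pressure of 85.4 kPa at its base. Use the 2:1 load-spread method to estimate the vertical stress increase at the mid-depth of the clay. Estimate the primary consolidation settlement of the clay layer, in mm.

S_c ≈ 156 mm

Mid-depth of clay below the ground surface: z = 1.5 + 3.4/2 = 3.2 m.
Total vertical stress at mid-clay: σ_v = 19.3×1.5 + 16.3×1.7 = 56.66 kPa.
Pore pressure: u = 9.81×(3.2 − 0) = 31.392 kPa.
Initial effective stress: σ'_0 = σ_v − u = 56.66 − 31.392 = 25.268 kPa.
Stress increase at mid-clay by the 2:1 spreading method:
Δσ = qBL/((B+z)(L+z)) = 85.4×5.2×5.2/((5.2+3.2)(5.2+3.2)) = 32.727 kPa
Final effective stress: σ'_f = 25.268 + 32.727 = 57.995 kPa.
σ'_f = 57.995 > σ'_p = 27.3 kPa, so the stress path crosses the preconsolidation pressure — recompression up to σ'_p, then virgin compression beyond:
S_c = H/(1+e₀)·[C_r·log₁₀(σ'_p/σ'_0) + C_c·log₁₀(σ'_f/σ'_p)]
    = 3.4/1.82 × [0.045×log₁₀(27.3/25.268) + 0.25×log₁₀(57.995/27.3)]
    = 1.8681 × [0.0015116 + 0.081807] = 0.1556 m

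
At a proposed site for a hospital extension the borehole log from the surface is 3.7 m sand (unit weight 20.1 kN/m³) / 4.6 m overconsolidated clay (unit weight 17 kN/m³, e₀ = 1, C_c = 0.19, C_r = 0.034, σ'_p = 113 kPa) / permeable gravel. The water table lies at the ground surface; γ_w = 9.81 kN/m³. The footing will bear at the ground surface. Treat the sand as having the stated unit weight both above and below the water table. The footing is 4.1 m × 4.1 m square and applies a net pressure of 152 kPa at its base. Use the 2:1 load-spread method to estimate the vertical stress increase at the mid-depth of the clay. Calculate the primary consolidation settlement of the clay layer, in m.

S_c ≈ 0.0128 m

Mid-depth of clay below the ground surface: z = 3.7 + 4.6/2 = 6 m.
Total vertical stress at mid-clay: σ_v = 20.1×3.7 + 17×2.3 = 113.47 kPa.
Pore pressure: u = 9.81×(6 − 0) = 58.86 kPa.
Initial effective stress: σ'_0 = σ_v − u = 113.47 − 58.86 = 54.61 kPa.
Stress increase at mid-clay by the 2:1 spreading method:
Δσ = qBL/((B+z)(L+z)) = 152×4.1×4.1/((4.1+6)(4.1+6)) = 25.048 kPa
Final effective stress: σ'_f = 54.61 + 25.048 = 79.658 kPa.
σ'_f = 79.658 ≤ σ'_p = 113 kPa, so the clay remains overconsolidated and only the recompression index applies:
S_c = C_r·H/(1+e₀)·log₁₀(σ'_f/σ'_0) = 0.034×4.6/2×log₁₀(79.658/54.61)
    = 0.0782 × 0.16396 = 0.01282 m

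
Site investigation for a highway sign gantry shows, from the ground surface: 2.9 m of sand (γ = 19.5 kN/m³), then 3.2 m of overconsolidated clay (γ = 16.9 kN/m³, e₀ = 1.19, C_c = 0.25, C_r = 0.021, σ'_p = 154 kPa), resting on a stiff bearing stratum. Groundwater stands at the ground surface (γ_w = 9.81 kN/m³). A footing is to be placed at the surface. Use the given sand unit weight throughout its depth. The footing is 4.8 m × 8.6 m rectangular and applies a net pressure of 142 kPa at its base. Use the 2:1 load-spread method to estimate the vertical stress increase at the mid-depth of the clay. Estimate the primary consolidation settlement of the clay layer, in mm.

S_c ≈ 10.6 mm

Mid-depth of clay below the ground surface: z = 2.9 + 3.2/2 = 4.5 m.
Total vertical stress at mid-clay: σ_v = 19.5×2.9 + 16.9×1.6 = 83.59 kPa.
Pore pressure: u = 9.81×(4.5 − 0) = 44.145 kPa.
Initial effective stress: σ'_0 = σ_v − u = 83.59 − 44.145 = 39.445 kPa.
Stress increase at mid-clay by the 2:1 spreading method:
Δσ = qBL/((B+z)(L+z)) = 142×4.8×8.6/((4.8+4.5)(8.6+4.5)) = 48.114 kPa
Final effective stress: σ'_f = 39.445 + 48.114 = 87.559 kPa.
σ'_f = 87.559 ≤ σ'_p = 154 kPa, so the clay remains overconsolidated and only the recompression index applies:
S_c = C_r·H/(1+e₀)·log₁₀(σ'_f/σ'_0) = 0.021×3.2/2.19×log₁₀(87.559/39.445)
    = 0.030685 × 0.34631 = 0.01063 m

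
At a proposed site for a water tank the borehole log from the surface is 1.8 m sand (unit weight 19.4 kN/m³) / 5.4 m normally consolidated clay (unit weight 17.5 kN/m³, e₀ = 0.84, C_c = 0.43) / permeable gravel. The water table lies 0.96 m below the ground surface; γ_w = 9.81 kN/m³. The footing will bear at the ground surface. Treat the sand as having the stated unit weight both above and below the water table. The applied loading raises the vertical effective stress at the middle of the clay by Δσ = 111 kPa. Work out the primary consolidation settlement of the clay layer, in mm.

S_c ≈ 661 mm

Mid-depth of clay below the ground surface: z = 1.8 + 5.4/2 = 4.5 m.
Total vertical stress at mid-clay: σ_v = 19.4×1.8 + 17.5×2.7 = 82.17 kPa.
Pore pressure: u = 9.81×(4.5 − 0.96) = 34.727 kPa.
Initial effective stress: σ'_0 = σ_v − u = 82.17 − 34.727 = 47.443 kPa.
Final effective stress: σ'_f = σ'_0 + Δσ = 47.443 + 111 = 158.44 kPa.
Normally consolidated clay, so the full stress increment lies on the virgin compression line:
S_c = C_c·H/(1+e₀)·log₁₀(σ'_f/σ'_0) = 0.43×5.4/(1+0.84)×log₁₀(158.44/47.443)
    = 1.262 × 0.52369 = 0.6609 m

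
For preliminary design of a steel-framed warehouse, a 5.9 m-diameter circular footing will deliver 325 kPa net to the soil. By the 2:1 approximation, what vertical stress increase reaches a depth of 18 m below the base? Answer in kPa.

By the 2:1 method the load spreads at 1 horizontal : 2 vertical, so at depth z the loaded area has grown by z in each plan dimension:
Δσ ≈ qD²/(D+z)² = 325×5.9²/(5.9+18)² = 19.806 kPa

Δσ_z ≈ 19.8 kPa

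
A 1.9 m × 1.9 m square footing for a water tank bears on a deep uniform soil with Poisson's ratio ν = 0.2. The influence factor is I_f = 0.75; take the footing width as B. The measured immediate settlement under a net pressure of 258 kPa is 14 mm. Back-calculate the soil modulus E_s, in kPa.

E_s ≈ 25200 kPa

S_e = q·B·(1−ν²)/E_s · I_f  ⇒  E_s = q·B·(1−ν²)·I_f / S_e.
E_s = 258 × 1.9 × 0.96 × 0.75 / 0.014 = 25210 kPa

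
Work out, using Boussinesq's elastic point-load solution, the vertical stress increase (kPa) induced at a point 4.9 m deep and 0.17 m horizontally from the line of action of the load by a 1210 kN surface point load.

Boussinesq vertical stress below a point load on an elastic half-space:
Δσ_z = 3P/(2πz²) · [1 + (r/z)²]^(−5/2)
r/z = 0.17/4.9 = 0.034694; [1+(r/z)²]^(−5/2) = 0.997.
Δσ_z = 3×1210/(2π×4.9²) × 0.997 = 24.062 × 0.997 = 23.99 kPa

Δσ_z ≈ 24 kPa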